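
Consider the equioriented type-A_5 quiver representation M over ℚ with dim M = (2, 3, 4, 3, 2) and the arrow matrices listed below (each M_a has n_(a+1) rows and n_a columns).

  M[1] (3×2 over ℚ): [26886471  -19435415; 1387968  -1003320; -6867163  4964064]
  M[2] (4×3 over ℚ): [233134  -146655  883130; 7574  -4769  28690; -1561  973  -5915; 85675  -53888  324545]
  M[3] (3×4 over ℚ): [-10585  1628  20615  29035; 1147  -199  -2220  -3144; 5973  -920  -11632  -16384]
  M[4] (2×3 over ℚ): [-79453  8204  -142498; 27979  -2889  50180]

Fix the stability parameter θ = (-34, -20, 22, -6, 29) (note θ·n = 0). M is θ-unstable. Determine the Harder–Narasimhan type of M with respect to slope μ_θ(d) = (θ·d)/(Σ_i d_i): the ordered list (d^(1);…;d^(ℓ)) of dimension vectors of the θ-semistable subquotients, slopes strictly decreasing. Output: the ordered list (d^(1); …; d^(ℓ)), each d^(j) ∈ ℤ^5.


Interval decomposition of M: I[1,2], I[1,4], I[2,3], I[3,5]^2.
HN type (ℓ=5): μ^(1)=29; μ^(2)=22; μ^(3)=8; μ^(4)=-20; μ^(5)=-34

((0, 0, 0, 0, 2); (0, 0, 1, 0, 0); (0, 0, 3, 3, 0); (0, 3, 0, 0, 0); (2, 0, 0, 0, 0))


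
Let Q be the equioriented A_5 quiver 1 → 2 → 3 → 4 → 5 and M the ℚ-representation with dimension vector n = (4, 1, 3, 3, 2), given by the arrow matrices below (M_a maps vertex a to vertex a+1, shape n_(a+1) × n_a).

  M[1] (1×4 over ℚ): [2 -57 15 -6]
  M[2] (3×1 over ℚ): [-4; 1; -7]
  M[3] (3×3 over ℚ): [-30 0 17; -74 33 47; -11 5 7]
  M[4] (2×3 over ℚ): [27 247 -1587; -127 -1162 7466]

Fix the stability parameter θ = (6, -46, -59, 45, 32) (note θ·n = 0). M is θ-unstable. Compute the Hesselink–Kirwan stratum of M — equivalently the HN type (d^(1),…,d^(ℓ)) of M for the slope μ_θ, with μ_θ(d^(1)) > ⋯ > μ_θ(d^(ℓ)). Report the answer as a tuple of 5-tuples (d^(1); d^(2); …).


Interval decomposition of M: I[1,1]^3, I[1,5], I[3,4], I[3,5].
HN type (ℓ=5): μ^(1)=45; μ^(2)=77/2; μ^(3)=6; μ^(4)=-33; μ^(5)=-59

((0, 0, 0, 1, 0); (0, 0, 0, 2, 2); (3, 0, 0, 0, 0); (1, 1, 1, 0, 0); (0, 0, 2, 0, 0))


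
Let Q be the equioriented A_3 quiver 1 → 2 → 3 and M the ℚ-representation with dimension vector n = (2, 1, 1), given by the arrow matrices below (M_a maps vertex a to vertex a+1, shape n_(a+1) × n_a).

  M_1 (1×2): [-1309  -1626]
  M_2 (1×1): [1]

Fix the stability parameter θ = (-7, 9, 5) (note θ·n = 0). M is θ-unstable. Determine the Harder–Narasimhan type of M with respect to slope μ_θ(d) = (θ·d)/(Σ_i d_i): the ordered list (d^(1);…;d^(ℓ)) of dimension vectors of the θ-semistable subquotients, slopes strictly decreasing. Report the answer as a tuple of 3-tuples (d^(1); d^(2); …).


Interval decomposition of M: I[1,1], I[1,3].
HN type (ℓ=2): μ^(1)=7; μ^(2)=-7

((0, 1, 1); (2, 0, 0))


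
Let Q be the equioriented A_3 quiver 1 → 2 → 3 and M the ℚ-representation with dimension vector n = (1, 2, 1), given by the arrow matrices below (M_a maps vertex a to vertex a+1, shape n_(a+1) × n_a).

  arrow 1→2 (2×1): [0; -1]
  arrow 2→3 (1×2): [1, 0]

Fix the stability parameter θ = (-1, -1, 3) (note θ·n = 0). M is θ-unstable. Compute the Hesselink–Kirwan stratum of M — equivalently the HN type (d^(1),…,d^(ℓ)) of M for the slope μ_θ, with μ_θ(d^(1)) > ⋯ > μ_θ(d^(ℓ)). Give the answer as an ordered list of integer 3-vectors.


Via rank(M_{q-1}∘⋯∘M_p): M ≅ I[1,2], I[2,3].
μ_θ-semistable layers: μ^(1)=3; μ^(2)=-1

((0, 0, 1); (1, 2, 0))


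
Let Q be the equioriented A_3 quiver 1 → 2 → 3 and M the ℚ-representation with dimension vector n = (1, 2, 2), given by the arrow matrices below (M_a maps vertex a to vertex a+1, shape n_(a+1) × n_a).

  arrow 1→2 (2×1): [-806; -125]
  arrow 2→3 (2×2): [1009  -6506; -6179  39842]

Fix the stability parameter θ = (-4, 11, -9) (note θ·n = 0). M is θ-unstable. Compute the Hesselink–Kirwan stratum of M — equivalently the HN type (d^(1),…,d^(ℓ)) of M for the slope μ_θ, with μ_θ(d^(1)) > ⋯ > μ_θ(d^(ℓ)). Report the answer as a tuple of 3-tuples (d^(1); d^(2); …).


Interval decomposition of M: I[1,3], I[2,3].
HN type (ℓ=2): μ^(1)=1; μ^(2)=-4

((0, 2, 2); (1, 0, 0))


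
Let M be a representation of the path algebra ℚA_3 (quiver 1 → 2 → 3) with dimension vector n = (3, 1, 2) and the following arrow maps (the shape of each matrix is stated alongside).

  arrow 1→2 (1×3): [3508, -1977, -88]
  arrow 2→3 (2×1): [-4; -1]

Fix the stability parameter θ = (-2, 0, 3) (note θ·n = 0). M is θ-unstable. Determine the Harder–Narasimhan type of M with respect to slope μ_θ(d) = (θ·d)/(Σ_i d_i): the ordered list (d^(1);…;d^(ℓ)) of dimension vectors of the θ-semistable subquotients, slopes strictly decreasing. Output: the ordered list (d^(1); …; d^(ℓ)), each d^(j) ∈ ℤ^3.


Barcode: M ≅ I[1,1]^2, I[1,3], I[3,3]. HN layers by μ_θ (3 steps, strictly decreasing):
  μ^(1)=3; μ^(2)=0; μ^(3)=-2

((0, 0, 2); (0, 1, 0); (3, 0, 0))


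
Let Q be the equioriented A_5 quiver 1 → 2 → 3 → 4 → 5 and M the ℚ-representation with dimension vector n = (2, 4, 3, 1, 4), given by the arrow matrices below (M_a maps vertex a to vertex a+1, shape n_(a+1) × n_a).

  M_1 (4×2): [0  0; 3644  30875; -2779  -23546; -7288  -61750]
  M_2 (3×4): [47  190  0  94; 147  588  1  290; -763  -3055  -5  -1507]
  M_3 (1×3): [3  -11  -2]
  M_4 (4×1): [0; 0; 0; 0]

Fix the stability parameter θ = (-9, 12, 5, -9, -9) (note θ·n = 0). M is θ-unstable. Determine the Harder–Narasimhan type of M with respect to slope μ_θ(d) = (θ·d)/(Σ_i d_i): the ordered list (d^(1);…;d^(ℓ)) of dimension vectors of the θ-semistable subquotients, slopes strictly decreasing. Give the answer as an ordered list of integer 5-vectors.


Via rank(M_{q-1}∘⋯∘M_p): M ≅ I[1,3], I[1,4], I[2,2], I[2,3], I[5,5]^4.
μ_θ-semistable layers: μ^(1)=12; μ^(2)=17/2; μ^(3)=8/3; μ^(4)=-9

((0, 1, 0, 0, 0); (0, 2, 2, 0, 0); (0, 1, 1, 1, 0); (2, 0, 0, 0, 4))


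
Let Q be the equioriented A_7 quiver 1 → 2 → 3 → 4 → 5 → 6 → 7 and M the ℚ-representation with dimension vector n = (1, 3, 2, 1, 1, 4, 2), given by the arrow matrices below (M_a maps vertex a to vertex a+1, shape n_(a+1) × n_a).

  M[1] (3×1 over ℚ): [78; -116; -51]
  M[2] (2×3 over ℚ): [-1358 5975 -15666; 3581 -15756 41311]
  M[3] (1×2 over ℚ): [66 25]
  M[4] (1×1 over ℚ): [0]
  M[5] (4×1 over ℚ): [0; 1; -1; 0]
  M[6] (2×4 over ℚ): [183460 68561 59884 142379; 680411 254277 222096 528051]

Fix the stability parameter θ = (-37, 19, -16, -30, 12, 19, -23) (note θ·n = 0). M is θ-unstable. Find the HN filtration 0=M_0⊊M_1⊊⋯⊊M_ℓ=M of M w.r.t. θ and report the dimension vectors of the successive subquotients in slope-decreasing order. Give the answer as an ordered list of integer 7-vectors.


Interval decomposition of M: I[1,4], I[2,2], I[2,3], I[5,7], I[6,6]^2, I[6,7].
HN type (ℓ=6): μ^(1)=19; μ^(2)=8/3; μ^(3)=3/2; μ^(4)=-2; μ^(5)=-9; μ^(6)=-37

((0, 1, 0, 0, 0, 2, 0); (0, 0, 0, 0, 1, 1, 1); (0, 1, 1, 0, 0, 0, 0); (0, 0, 0, 0, 0, 1, 1); (0, 1, 1, 1, 0, 0, 0); (1, 0, 0, 0, 0, 0, 0))


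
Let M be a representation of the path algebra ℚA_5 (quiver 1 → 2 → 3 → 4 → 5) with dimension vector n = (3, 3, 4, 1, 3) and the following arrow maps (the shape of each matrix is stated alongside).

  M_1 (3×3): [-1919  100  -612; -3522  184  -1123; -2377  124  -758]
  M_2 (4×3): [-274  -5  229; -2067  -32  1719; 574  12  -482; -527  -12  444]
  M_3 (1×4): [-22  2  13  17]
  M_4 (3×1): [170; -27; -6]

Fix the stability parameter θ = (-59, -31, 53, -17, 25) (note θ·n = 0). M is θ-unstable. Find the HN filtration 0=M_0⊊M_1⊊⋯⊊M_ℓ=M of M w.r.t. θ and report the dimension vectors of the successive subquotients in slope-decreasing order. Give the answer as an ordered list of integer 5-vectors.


Interval decomposition of M: I[1,1], I[1,3], I[1,5], I[2,3], I[3,3], I[5,5]^2.
HN type (ℓ=5): μ^(1)=53; μ^(2)=25; μ^(3)=18; μ^(4)=-31; μ^(5)=-59

((0, 0, 3, 0, 0); (0, 0, 0, 0, 3); (0, 0, 1, 1, 0); (0, 3, 0, 0, 0); (3, 0, 0, 0, 0))


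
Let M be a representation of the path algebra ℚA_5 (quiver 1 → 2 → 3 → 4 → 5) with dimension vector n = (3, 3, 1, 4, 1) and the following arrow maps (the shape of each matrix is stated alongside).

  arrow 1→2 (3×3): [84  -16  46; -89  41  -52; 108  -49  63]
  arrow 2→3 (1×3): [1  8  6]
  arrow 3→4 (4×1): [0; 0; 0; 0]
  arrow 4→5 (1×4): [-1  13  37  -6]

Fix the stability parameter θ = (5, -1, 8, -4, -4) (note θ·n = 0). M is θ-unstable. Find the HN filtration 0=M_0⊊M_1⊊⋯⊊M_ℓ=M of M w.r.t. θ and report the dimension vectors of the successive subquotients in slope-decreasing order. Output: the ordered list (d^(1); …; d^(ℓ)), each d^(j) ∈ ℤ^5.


Barcode: M ≅ I[1,2]^2, I[1,3], I[4,4]^3, I[4,5]. HN layers by μ_θ (3 steps, strictly decreasing):
  μ^(1)=8; μ^(2)=2; μ^(3)=-4

((0, 0, 1, 0, 0); (3, 3, 0, 0, 0); (0, 0, 0, 4, 1))


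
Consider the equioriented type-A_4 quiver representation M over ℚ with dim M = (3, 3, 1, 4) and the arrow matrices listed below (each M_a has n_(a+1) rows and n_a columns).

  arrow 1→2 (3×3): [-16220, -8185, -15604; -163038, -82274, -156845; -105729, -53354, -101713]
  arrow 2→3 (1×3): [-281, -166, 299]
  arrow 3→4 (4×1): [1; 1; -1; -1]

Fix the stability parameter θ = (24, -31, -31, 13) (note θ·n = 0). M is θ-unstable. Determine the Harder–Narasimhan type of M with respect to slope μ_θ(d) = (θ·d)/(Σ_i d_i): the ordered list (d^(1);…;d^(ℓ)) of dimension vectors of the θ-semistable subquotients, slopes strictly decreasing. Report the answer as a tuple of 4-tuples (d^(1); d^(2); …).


Barcode: M ≅ I[1,2]^2, I[1,4], I[4,4]^3. HN layers by μ_θ (3 steps, strictly decreasing):
  μ^(1)=13; μ^(2)=-7/2; μ^(3)=-38/3

((0, 0, 0, 4); (2, 2, 0, 0); (1, 1, 1, 0))


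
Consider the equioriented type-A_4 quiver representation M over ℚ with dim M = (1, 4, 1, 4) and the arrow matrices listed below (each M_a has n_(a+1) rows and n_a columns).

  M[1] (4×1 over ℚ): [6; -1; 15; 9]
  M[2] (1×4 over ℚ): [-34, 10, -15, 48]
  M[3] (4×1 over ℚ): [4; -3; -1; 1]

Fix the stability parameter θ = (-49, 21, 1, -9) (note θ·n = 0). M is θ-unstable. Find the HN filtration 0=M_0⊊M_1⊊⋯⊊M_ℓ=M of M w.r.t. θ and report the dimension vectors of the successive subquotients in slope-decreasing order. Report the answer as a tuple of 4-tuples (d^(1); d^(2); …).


Interval decomposition of M: I[1,4], I[2,2]^3, I[4,4]^3.
HN type (ℓ=4): μ^(1)=21; μ^(2)=13/3; μ^(3)=-9; μ^(4)=-49

((0, 3, 0, 0); (0, 1, 1, 1); (0, 0, 0, 3); (1, 0, 0, 0))


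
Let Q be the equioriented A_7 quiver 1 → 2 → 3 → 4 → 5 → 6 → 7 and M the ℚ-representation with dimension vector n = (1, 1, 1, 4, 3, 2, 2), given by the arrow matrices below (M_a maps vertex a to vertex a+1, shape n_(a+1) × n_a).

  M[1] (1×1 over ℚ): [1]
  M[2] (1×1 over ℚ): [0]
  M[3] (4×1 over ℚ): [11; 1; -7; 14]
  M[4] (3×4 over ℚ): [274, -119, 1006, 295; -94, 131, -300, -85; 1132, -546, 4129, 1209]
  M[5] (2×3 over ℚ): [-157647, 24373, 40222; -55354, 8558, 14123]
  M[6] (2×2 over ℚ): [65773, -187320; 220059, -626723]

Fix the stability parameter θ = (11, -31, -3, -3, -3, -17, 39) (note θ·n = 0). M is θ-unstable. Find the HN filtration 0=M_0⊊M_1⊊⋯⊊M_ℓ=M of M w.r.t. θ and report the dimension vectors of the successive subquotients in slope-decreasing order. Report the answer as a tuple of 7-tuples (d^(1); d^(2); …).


Via rank(M_{q-1}∘⋯∘M_p): M ≅ I[1,2], I[3,7], I[4,4], I[4,5], I[4,7].
μ_θ-semistable layers: μ^(1)=39; μ^(2)=-3; μ^(3)=-13/2; μ^(4)=-23/3; μ^(5)=-10

((0, 0, 0, 0, 0, 0, 2); (0, 0, 0, 2, 1, 0, 0); (0, 0, 1, 1, 1, 1, 0); (0, 0, 0, 1, 1, 1, 0); (1, 1, 0, 0, 0, 0, 0))


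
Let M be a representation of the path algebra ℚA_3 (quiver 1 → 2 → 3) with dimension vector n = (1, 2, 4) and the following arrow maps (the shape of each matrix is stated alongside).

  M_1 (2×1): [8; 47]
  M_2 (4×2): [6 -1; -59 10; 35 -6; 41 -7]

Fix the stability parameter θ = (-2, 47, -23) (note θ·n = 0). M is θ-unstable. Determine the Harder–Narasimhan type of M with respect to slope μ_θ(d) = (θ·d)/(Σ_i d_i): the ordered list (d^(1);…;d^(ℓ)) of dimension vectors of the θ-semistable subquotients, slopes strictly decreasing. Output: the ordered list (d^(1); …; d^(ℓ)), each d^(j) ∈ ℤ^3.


Barcode: M ≅ I[1,3], I[2,3], I[3,3]^2. HN layers by μ_θ (3 steps, strictly decreasing):
  μ^(1)=12; μ^(2)=-2; μ^(3)=-23

((0, 2, 2); (1, 0, 0); (0, 0, 2))


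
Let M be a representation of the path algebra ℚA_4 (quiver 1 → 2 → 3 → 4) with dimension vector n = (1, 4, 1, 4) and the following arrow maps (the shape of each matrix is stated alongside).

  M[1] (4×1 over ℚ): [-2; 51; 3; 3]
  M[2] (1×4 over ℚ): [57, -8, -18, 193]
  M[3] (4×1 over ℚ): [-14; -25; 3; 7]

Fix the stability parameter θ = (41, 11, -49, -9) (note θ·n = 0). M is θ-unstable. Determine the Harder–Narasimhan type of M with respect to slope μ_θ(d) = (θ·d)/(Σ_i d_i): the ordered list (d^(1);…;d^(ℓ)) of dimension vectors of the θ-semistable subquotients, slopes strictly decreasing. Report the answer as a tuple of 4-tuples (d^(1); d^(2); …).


Barcode: M ≅ I[1,4], I[2,2]^3, I[4,4]^3. HN layers by μ_θ (3 steps, strictly decreasing):
  μ^(1)=11; μ^(2)=-3/2; μ^(3)=-9

((0, 3, 0, 0); (1, 1, 1, 1); (0, 0, 0, 3))


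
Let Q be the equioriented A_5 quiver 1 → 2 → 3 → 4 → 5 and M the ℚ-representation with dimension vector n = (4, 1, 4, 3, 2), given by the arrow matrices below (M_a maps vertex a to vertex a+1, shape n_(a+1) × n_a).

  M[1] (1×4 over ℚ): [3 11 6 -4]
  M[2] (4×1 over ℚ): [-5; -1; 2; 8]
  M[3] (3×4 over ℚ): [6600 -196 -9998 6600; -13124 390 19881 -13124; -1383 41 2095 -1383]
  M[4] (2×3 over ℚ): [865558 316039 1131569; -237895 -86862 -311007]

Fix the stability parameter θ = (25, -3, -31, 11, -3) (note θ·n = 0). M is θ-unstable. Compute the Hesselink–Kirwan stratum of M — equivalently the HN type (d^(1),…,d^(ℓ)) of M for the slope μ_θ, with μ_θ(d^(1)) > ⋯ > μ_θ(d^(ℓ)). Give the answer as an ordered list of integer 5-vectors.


Via rank(M_{q-1}∘⋯∘M_p): M ≅ I[1,1]^3, I[1,3], I[3,3], I[3,5]^2, I[4,4].
μ_θ-semistable layers: μ^(1)=25; μ^(2)=11; μ^(3)=4; μ^(4)=-3; μ^(5)=-31

((3, 0, 0, 0, 0); (0, 0, 0, 1, 0); (0, 0, 0, 2, 2); (1, 1, 1, 0, 0); (0, 0, 3, 0, 0))


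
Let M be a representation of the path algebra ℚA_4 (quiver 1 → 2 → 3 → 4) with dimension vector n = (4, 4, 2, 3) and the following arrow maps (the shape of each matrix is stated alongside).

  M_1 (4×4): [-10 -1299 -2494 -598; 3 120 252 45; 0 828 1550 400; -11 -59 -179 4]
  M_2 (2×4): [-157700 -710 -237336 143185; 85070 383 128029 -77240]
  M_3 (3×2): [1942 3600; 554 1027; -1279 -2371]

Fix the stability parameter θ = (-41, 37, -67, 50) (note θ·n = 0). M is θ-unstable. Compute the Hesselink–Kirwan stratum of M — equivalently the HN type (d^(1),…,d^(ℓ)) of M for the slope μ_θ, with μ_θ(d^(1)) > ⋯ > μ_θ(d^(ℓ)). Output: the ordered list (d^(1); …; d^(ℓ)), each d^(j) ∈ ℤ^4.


Via rank(M_{q-1}∘⋯∘M_p): M ≅ I[1,2]^2, I[1,4]^2, I[4,4].
μ_θ-semistable layers: μ^(1)=50; μ^(2)=37; μ^(3)=-15; μ^(4)=-41

((0, 0, 0, 3); (0, 2, 0, 0); (0, 2, 2, 0); (4, 0, 0, 0))


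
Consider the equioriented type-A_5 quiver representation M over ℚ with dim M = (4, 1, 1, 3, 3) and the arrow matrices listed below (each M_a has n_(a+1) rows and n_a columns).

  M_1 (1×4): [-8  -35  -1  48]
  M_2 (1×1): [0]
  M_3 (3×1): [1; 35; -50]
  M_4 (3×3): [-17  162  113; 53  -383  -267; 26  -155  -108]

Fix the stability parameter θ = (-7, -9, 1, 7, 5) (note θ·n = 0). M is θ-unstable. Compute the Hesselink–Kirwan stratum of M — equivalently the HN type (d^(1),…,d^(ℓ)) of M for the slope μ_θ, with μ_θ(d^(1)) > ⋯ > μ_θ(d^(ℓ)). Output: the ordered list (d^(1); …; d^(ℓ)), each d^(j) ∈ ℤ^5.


Interval decomposition of M: I[1,1]^3, I[1,2], I[3,5], I[4,4], I[4,5], I[5,5].
HN type (ℓ=6): μ^(1)=7; μ^(2)=6; μ^(3)=5; μ^(4)=1; μ^(5)=-7; μ^(6)=-8

((0, 0, 0, 1, 0); (0, 0, 0, 2, 2); (0, 0, 0, 0, 1); (0, 0, 1, 0, 0); (3, 0, 0, 0, 0); (1, 1, 0, 0, 0))


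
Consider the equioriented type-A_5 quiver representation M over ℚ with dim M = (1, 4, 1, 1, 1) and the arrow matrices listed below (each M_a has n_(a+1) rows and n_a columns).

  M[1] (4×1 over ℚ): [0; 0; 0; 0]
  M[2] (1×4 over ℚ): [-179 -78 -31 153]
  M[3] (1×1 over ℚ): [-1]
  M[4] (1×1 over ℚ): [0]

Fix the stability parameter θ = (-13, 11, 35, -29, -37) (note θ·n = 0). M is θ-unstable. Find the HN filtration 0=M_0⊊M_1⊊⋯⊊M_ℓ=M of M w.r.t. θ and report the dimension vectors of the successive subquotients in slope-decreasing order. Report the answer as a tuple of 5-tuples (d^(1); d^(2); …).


Barcode: M ≅ I[1,1], I[2,2]^3, I[2,4], I[5,5]. HN layers by μ_θ (4 steps, strictly decreasing):
  μ^(1)=11; μ^(2)=17/3; μ^(3)=-13; μ^(4)=-37

((0, 3, 0, 0, 0); (0, 1, 1, 1, 0); (1, 0, 0, 0, 0); (0, 0, 0, 0, 1))


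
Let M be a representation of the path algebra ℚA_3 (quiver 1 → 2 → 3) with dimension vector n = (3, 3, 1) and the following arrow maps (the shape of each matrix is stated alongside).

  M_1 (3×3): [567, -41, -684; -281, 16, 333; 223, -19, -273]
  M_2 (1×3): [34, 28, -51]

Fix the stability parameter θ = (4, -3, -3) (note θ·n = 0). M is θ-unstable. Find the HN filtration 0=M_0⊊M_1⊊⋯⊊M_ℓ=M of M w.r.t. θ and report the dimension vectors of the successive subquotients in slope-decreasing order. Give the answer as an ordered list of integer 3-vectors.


Via rank(M_{q-1}∘⋯∘M_p): M ≅ I[1,2]^2, I[1,3].
μ_θ-semistable layers: μ^(1)=1/2; μ^(2)=-2/3

((2, 2, 0); (1, 1, 1))


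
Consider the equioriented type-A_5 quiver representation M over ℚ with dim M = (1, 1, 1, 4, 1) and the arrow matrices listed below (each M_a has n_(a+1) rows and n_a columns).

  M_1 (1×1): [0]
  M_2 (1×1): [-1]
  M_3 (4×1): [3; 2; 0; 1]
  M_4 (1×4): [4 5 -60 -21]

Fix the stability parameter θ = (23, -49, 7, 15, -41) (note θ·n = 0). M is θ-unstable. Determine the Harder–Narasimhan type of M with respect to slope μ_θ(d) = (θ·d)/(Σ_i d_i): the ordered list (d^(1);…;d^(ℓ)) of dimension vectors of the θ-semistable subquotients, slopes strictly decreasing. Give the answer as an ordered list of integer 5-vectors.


Barcode: M ≅ I[1,1], I[2,5], I[4,4]^3. HN layers by μ_θ (4 steps, strictly decreasing):
  μ^(1)=23; μ^(2)=15; μ^(3)=-19/3; μ^(4)=-49

((1, 0, 0, 0, 0); (0, 0, 0, 3, 0); (0, 0, 1, 1, 1); (0, 1, 0, 0, 0))


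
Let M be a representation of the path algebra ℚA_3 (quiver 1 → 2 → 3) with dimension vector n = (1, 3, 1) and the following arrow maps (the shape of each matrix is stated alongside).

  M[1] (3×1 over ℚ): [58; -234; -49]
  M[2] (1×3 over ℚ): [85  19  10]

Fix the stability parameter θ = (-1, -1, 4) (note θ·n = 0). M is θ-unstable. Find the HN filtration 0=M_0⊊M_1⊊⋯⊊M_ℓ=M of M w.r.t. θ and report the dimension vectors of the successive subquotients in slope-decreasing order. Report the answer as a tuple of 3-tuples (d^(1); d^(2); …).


Interval decomposition of M: I[1,3], I[2,2]^2.
HN type (ℓ=2): μ^(1)=4; μ^(2)=-1

((0, 0, 1); (1, 3, 0))


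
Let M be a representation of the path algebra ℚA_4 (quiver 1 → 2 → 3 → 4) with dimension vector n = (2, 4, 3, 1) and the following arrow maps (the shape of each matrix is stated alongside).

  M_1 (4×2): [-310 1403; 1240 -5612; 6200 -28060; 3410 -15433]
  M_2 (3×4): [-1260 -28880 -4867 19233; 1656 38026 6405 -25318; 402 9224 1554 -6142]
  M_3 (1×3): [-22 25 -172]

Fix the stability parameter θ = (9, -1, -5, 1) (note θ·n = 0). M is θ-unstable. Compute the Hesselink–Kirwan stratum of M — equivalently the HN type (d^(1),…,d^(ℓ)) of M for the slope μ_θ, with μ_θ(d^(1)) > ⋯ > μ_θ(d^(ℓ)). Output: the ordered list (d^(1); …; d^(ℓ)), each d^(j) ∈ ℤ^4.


Barcode: M ≅ I[1,1], I[1,3], I[2,2], I[2,3], I[2,4]. HN layers by μ_θ (4 steps, strictly decreasing):
  μ^(1)=9; μ^(2)=1; μ^(3)=-1; μ^(4)=-3

((1, 0, 0, 0); (1, 1, 1, 1); (0, 1, 0, 0); (0, 2, 2, 0))


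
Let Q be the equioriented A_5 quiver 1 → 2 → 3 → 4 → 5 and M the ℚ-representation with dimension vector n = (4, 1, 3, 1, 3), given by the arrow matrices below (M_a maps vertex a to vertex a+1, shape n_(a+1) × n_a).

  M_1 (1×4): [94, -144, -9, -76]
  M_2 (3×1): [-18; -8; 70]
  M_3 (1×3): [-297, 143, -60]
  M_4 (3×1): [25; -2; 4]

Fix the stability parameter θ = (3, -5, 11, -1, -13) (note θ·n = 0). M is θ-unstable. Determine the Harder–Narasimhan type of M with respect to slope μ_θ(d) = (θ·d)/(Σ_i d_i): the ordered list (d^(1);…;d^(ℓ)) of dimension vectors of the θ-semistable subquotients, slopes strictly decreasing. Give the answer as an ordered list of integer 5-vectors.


Interval decomposition of M: I[1,1]^3, I[1,5], I[3,3]^2, I[5,5]^2.
HN type (ℓ=4): μ^(1)=11; μ^(2)=3; μ^(3)=-1; μ^(4)=-13

((0, 0, 2, 0, 0); (3, 0, 0, 0, 0); (1, 1, 1, 1, 1); (0, 0, 0, 0, 2))


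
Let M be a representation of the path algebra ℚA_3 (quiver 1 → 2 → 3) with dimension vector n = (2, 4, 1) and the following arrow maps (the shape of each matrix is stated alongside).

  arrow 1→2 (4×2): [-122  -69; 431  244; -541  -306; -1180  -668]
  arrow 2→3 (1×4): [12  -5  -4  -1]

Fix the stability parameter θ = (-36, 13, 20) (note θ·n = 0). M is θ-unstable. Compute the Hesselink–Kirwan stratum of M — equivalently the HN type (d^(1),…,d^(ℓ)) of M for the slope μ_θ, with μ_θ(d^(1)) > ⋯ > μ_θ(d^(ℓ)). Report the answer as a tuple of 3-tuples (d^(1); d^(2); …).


Barcode: M ≅ I[1,2], I[1,3], I[2,2]^2. HN layers by μ_θ (3 steps, strictly decreasing):
  μ^(1)=20; μ^(2)=13; μ^(3)=-36

((0, 0, 1); (0, 4, 0); (2, 0, 0))


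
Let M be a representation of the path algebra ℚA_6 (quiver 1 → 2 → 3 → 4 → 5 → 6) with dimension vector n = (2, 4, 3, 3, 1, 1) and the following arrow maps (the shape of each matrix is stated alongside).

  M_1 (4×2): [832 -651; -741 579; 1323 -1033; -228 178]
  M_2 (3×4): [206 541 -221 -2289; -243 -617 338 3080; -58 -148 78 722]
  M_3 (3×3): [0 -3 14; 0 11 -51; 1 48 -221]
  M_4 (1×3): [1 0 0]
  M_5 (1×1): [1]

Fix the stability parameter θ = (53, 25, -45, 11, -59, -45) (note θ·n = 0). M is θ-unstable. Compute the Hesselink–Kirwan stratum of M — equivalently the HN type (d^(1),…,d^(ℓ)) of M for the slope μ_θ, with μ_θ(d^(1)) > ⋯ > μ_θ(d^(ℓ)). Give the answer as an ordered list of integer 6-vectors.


Barcode: M ≅ I[1,2], I[1,6], I[2,2], I[2,4], I[3,4]. HN layers by μ_θ (5 steps, strictly decreasing):
  μ^(1)=39; μ^(2)=25; μ^(3)=11; μ^(4)=-10; μ^(5)=-45

((1, 1, 0, 0, 0, 0); (0, 1, 0, 0, 0, 0); (0, 0, 0, 2, 0, 0); (1, 2, 2, 1, 1, 1); (0, 0, 1, 0, 0, 0))


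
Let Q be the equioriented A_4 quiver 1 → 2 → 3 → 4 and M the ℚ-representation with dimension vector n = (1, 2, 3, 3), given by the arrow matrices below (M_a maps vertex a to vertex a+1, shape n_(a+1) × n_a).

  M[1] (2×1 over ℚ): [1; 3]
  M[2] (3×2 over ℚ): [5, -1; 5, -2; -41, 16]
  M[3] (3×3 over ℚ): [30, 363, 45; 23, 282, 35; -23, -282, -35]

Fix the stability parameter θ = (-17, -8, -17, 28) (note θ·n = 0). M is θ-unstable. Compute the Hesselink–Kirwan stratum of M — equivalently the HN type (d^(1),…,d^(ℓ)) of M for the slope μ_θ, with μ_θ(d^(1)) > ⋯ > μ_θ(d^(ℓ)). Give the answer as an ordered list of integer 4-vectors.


Barcode: M ≅ I[1,4], I[2,3], I[3,4], I[4,4]. HN layers by μ_θ (3 steps, strictly decreasing):
  μ^(1)=28; μ^(2)=-25/2; μ^(3)=-17

((0, 0, 0, 3); (0, 2, 2, 0); (1, 0, 1, 0))


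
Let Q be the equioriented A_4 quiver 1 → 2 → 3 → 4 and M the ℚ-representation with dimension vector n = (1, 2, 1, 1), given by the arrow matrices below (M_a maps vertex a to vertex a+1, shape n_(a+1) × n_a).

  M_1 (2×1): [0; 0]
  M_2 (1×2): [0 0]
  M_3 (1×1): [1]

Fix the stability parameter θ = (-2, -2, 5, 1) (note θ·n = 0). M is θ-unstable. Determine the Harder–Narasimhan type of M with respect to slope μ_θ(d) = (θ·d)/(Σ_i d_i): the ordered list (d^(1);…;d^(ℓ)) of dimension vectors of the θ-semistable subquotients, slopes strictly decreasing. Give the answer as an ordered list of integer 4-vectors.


Barcode: M ≅ I[1,1], I[2,2]^2, I[3,4]. HN layers by μ_θ (2 steps, strictly decreasing):
  μ^(1)=3; μ^(2)=-2

((0, 0, 1, 1); (1, 2, 0, 0))


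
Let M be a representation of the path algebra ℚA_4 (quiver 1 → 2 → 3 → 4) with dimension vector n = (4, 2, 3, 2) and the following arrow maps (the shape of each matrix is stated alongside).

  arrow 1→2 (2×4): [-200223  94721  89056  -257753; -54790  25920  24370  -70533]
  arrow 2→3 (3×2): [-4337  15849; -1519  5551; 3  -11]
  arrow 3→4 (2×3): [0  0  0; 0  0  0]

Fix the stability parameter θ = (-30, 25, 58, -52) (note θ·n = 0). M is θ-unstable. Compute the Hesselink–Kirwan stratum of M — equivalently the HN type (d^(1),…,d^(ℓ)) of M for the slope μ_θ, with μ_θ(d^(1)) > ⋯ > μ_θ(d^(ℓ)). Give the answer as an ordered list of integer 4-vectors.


Barcode: M ≅ I[1,1]^2, I[1,3]^2, I[3,3], I[4,4]^2. HN layers by μ_θ (4 steps, strictly decreasing):
  μ^(1)=58; μ^(2)=25; μ^(3)=-30; μ^(4)=-52

((0, 0, 3, 0); (0, 2, 0, 0); (4, 0, 0, 0); (0, 0, 0, 2))


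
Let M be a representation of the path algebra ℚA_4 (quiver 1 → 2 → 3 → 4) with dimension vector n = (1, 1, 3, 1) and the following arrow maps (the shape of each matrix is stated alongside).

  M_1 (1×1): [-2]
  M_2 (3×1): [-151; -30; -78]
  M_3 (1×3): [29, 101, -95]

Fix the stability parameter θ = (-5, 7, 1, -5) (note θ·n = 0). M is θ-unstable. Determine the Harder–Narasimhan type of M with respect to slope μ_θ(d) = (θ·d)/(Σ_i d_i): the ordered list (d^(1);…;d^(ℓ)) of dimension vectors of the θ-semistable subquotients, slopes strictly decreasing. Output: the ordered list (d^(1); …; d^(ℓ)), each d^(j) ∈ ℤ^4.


Interval decomposition of M: I[1,4], I[3,3]^2.
HN type (ℓ=2): μ^(1)=1; μ^(2)=-5

((0, 1, 3, 1); (1, 0, 0, 0))


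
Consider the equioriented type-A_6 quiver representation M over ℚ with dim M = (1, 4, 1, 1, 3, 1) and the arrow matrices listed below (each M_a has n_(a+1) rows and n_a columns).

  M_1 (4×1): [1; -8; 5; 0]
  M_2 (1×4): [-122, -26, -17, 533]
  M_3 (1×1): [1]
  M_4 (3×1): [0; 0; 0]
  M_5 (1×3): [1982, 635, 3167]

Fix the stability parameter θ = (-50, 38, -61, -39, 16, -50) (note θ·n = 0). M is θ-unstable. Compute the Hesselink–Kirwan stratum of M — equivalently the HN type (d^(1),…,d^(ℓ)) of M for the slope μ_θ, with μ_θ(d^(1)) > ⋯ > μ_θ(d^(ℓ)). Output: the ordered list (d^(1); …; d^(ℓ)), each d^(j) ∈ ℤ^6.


Interval decomposition of M: I[1,4], I[2,2]^3, I[5,5]^2, I[5,6].
HN type (ℓ=5): μ^(1)=38; μ^(2)=16; μ^(3)=-17; μ^(4)=-62/3; μ^(5)=-50

((0, 3, 0, 0, 0, 0); (0, 0, 0, 0, 2, 0); (0, 0, 0, 0, 1, 1); (0, 1, 1, 1, 0, 0); (1, 0, 0, 0, 0, 0))


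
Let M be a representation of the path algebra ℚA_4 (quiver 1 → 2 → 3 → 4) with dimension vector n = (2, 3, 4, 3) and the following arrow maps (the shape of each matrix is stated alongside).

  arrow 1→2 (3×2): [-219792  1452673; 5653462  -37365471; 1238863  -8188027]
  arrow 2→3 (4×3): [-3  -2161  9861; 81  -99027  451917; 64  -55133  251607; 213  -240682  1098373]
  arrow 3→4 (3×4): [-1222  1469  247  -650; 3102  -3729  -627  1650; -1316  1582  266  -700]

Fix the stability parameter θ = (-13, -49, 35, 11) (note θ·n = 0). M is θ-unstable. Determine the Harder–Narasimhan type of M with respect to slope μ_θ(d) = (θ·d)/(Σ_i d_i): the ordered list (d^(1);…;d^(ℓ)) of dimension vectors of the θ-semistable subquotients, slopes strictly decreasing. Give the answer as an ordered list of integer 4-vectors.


Interval decomposition of M: I[1,3], I[1,4], I[2,3], I[3,3], I[4,4]^2.
HN type (ℓ=5): μ^(1)=35; μ^(2)=23; μ^(3)=11; μ^(4)=-31; μ^(5)=-49

((0, 0, 3, 0); (0, 0, 1, 1); (0, 0, 0, 2); (2, 2, 0, 0); (0, 1, 0, 0))


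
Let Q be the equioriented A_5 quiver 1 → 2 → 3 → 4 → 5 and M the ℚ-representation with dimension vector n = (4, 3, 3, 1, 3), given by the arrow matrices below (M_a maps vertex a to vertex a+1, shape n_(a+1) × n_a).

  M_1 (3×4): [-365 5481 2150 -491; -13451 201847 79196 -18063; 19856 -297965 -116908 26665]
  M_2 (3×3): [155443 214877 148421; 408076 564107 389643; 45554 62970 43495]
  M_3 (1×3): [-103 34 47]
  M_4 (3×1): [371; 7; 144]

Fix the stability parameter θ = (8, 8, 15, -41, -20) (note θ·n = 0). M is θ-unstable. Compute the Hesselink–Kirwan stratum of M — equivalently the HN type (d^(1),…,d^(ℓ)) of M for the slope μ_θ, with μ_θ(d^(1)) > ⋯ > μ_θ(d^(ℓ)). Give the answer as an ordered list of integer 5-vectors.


Barcode: M ≅ I[1,1], I[1,3]^2, I[1,5], I[5,5]^2. HN layers by μ_θ (4 steps, strictly decreasing):
  μ^(1)=15; μ^(2)=8; μ^(3)=-6; μ^(4)=-20

((0, 0, 2, 0, 0); (3, 2, 0, 0, 0); (1, 1, 1, 1, 1); (0, 0, 0, 0, 2))


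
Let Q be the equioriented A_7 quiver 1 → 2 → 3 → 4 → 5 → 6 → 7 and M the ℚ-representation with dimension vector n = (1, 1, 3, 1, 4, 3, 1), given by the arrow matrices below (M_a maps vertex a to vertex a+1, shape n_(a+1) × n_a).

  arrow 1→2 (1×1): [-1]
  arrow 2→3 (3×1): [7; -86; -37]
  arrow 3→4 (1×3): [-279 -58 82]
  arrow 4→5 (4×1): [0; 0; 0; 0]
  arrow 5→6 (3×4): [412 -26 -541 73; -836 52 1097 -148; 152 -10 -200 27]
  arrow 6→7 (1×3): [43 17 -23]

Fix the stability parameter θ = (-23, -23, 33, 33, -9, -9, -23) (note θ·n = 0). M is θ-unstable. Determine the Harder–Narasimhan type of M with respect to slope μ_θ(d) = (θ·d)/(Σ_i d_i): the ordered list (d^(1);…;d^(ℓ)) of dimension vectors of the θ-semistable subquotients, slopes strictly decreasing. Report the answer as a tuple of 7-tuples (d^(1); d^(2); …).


Interval decomposition of M: I[1,4], I[3,3]^2, I[5,5]^2, I[5,6], I[5,7], I[6,6].
HN type (ℓ=4): μ^(1)=33; μ^(2)=-9; μ^(3)=-41/3; μ^(4)=-23

((0, 0, 3, 1, 0, 0, 0); (0, 0, 0, 0, 3, 2, 0); (0, 0, 0, 0, 1, 1, 1); (1, 1, 0, 0, 0, 0, 0))


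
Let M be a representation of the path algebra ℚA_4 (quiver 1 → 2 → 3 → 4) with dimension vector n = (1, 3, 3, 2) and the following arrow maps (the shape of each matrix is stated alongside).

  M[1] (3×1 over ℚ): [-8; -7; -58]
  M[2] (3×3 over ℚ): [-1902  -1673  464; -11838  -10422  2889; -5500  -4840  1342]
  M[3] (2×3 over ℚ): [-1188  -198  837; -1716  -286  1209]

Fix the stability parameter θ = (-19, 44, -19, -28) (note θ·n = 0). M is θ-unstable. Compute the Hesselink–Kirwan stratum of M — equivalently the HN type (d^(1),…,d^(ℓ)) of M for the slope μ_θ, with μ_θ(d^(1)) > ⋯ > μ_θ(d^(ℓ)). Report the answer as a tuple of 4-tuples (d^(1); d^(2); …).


Barcode: M ≅ I[1,3], I[2,2], I[2,3], I[3,4], I[4,4]. HN layers by μ_θ (5 steps, strictly decreasing):
  μ^(1)=44; μ^(2)=25/2; μ^(3)=-19; μ^(4)=-47/2; μ^(5)=-28

((0, 1, 0, 0); (0, 2, 2, 0); (1, 0, 0, 0); (0, 0, 1, 1); (0, 0, 0, 1))


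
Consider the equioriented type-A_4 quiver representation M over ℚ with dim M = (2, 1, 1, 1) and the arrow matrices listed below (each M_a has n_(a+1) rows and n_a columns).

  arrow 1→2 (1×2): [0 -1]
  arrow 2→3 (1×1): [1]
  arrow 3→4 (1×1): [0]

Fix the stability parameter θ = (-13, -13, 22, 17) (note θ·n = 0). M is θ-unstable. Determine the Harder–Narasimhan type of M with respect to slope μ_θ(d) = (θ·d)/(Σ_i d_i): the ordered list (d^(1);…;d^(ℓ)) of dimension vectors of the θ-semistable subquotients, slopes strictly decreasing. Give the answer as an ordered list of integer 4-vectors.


Via rank(M_{q-1}∘⋯∘M_p): M ≅ I[1,1], I[1,3], I[4,4].
μ_θ-semistable layers: μ^(1)=22; μ^(2)=17; μ^(3)=-13

((0, 0, 1, 0); (0, 0, 0, 1); (2, 1, 0, 0))


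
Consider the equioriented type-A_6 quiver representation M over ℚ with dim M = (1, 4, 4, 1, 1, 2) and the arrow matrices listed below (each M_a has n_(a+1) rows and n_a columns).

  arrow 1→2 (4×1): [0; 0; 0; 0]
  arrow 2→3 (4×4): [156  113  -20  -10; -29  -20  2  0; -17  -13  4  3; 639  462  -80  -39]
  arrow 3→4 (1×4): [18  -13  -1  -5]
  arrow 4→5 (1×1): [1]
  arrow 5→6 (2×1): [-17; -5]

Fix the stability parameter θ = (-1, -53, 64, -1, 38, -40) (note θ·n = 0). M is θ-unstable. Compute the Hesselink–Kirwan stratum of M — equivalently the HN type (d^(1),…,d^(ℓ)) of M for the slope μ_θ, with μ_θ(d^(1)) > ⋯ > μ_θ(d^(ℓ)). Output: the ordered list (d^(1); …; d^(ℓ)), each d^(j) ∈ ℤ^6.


Barcode: M ≅ I[1,1], I[2,3]^3, I[2,6], I[6,6]. HN layers by μ_θ (5 steps, strictly decreasing):
  μ^(1)=64; μ^(2)=61/4; μ^(3)=-1; μ^(4)=-40; μ^(5)=-53

((0, 0, 3, 0, 0, 0); (0, 0, 1, 1, 1, 1); (1, 0, 0, 0, 0, 0); (0, 0, 0, 0, 0, 1); (0, 4, 0, 0, 0, 0))


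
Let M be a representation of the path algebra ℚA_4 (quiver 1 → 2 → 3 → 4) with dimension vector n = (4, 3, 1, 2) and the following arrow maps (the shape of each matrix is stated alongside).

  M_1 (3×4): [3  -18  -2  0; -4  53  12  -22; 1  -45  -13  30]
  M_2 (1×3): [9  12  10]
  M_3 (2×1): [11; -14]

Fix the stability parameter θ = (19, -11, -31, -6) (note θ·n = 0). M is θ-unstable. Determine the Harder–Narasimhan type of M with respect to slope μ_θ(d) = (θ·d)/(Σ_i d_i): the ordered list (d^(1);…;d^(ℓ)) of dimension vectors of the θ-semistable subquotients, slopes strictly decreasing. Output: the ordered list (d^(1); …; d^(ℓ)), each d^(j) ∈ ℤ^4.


Interval decomposition of M: I[1,1], I[1,2]^2, I[1,4], I[4,4].
HN type (ℓ=4): μ^(1)=19; μ^(2)=4; μ^(3)=-6; μ^(4)=-23/3

((1, 0, 0, 0); (2, 2, 0, 0); (0, 0, 0, 2); (1, 1, 1, 0))


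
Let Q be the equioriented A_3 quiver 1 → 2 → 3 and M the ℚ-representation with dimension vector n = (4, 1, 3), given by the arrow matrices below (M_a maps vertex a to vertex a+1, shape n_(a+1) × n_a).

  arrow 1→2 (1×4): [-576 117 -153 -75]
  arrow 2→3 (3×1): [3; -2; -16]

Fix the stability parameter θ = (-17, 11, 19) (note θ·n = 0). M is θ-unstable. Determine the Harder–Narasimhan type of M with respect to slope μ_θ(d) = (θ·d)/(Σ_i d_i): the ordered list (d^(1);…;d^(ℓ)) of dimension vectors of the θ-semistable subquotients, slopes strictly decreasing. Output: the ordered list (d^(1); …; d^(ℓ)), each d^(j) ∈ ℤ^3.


Via rank(M_{q-1}∘⋯∘M_p): M ≅ I[1,1]^3, I[1,3], I[3,3]^2.
μ_θ-semistable layers: μ^(1)=19; μ^(2)=11; μ^(3)=-17

((0, 0, 3); (0, 1, 0); (4, 0, 0))


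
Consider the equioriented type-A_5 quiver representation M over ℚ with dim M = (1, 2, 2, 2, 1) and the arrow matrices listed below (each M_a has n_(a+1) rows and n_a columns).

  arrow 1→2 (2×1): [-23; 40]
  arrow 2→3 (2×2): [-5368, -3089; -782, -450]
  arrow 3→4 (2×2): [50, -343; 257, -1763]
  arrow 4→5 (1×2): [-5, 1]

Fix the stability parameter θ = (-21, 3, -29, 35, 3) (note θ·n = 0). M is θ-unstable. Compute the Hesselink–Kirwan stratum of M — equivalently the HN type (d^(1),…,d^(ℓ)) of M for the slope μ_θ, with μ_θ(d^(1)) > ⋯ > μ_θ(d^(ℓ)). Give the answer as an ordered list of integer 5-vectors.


Barcode: M ≅ I[1,4], I[2,5]. HN layers by μ_θ (4 steps, strictly decreasing):
  μ^(1)=35; μ^(2)=19; μ^(3)=-13; μ^(4)=-21

((0, 0, 0, 1, 0); (0, 0, 0, 1, 1); (0, 2, 2, 0, 0); (1, 0, 0, 0, 0))


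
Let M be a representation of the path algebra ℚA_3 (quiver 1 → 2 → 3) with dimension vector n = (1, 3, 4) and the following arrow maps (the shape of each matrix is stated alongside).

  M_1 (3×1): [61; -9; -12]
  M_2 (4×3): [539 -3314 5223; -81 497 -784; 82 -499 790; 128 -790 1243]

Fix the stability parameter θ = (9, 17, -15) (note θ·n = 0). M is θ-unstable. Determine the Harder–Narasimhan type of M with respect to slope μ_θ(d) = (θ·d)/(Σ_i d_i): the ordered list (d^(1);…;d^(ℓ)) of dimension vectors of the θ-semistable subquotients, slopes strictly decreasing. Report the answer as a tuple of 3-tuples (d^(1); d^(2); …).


Via rank(M_{q-1}∘⋯∘M_p): M ≅ I[1,3], I[2,3]^2, I[3,3].
μ_θ-semistable layers: μ^(1)=11/3; μ^(2)=1; μ^(3)=-15

((1, 1, 1); (0, 2, 2); (0, 0, 1))


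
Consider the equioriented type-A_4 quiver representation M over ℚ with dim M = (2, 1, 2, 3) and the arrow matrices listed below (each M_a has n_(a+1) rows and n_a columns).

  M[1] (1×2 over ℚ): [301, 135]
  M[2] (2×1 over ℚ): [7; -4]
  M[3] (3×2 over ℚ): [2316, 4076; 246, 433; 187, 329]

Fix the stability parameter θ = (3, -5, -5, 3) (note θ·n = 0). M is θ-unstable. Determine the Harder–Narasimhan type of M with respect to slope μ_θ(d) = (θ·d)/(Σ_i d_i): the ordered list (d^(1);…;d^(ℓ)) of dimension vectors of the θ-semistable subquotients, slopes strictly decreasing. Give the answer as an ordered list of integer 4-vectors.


Barcode: M ≅ I[1,1], I[1,4], I[3,4], I[4,4]. HN layers by μ_θ (3 steps, strictly decreasing):
  μ^(1)=3; μ^(2)=-7/3; μ^(3)=-5

((1, 0, 0, 3); (1, 1, 1, 0); (0, 0, 1, 0))


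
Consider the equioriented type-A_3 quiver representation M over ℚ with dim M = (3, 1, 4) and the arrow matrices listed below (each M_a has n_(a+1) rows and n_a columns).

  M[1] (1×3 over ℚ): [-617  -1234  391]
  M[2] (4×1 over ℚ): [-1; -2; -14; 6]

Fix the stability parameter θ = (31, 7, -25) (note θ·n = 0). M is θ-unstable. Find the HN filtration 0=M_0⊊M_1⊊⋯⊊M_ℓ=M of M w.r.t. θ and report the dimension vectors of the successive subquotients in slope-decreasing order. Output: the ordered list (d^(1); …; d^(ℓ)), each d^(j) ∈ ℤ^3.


Barcode: M ≅ I[1,1]^2, I[1,3], I[3,3]^3. HN layers by μ_θ (3 steps, strictly decreasing):
  μ^(1)=31; μ^(2)=13/3; μ^(3)=-25

((2, 0, 0); (1, 1, 1); (0, 0, 3))


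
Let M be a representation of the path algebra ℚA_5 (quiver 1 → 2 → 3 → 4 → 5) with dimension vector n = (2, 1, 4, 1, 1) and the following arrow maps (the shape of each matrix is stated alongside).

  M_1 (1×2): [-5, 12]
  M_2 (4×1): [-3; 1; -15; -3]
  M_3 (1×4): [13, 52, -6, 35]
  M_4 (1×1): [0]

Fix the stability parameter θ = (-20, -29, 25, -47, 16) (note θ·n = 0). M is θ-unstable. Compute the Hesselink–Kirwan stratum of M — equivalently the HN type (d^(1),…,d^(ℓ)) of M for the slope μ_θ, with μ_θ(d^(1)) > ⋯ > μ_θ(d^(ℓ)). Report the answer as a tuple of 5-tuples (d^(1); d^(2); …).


Via rank(M_{q-1}∘⋯∘M_p): M ≅ I[1,1], I[1,4], I[3,3]^3, I[5,5].
μ_θ-semistable layers: μ^(1)=25; μ^(2)=16; μ^(3)=-11; μ^(4)=-20; μ^(5)=-49/2

((0, 0, 3, 0, 0); (0, 0, 0, 0, 1); (0, 0, 1, 1, 0); (1, 0, 0, 0, 0); (1, 1, 0, 0, 0))


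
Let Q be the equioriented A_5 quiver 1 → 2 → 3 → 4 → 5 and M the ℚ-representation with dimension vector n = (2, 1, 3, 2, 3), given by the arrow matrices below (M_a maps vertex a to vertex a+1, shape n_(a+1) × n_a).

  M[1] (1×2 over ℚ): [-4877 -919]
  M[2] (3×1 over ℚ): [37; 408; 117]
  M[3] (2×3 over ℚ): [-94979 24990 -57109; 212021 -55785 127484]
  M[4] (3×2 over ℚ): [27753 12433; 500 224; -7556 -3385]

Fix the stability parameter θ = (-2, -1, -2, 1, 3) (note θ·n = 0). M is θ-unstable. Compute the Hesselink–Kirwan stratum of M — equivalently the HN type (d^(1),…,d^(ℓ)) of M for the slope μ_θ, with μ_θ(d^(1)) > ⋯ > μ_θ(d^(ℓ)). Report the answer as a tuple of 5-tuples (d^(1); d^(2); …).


Interval decomposition of M: I[1,1], I[1,5], I[3,3], I[3,5], I[5,5].
HN type (ℓ=4): μ^(1)=3; μ^(2)=1; μ^(3)=-3/2; μ^(4)=-2

((0, 0, 0, 0, 3); (0, 0, 0, 2, 0); (0, 1, 1, 0, 0); (2, 0, 2, 0, 0))


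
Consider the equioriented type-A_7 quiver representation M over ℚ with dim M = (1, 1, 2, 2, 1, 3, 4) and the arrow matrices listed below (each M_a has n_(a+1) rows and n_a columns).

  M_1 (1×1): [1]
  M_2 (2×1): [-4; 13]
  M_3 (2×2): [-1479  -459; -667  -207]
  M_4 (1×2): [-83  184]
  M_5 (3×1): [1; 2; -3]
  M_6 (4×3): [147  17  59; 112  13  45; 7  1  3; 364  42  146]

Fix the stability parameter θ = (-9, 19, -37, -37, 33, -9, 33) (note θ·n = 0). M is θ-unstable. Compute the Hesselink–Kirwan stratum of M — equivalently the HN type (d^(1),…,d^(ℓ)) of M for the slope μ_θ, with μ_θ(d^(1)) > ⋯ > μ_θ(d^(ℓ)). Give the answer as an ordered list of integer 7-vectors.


Via rank(M_{q-1}∘⋯∘M_p): M ≅ I[1,7], I[3,3], I[4,4], I[6,6], I[6,7], I[7,7]^2.
μ_θ-semistable layers: μ^(1)=33; μ^(2)=12; μ^(3)=-9; μ^(4)=-16; μ^(5)=-37

((0, 0, 0, 0, 0, 0, 4); (0, 0, 0, 0, 1, 1, 0); (0, 0, 0, 0, 0, 2, 0); (1, 1, 1, 1, 0, 0, 0); (0, 0, 1, 1, 0, 0, 0))
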